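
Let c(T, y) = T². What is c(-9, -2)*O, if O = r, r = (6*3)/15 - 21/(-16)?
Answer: 16281/80 ≈ 203.51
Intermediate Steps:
r = 201/80 (r = 18*(1/15) - 21*(-1/16) = 6/5 + 21/16 = 201/80 ≈ 2.5125)
O = 201/80 ≈ 2.5125
c(-9, -2)*O = (-9)²*(201/80) = 81*(201/80) = 16281/80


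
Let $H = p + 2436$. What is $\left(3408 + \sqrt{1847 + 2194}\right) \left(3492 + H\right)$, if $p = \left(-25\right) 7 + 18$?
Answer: $19667568 + 17313 \sqrt{449} \approx 2.0034 \cdot 10^{7}$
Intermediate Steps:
$p = -157$ ($p = -175 + 18 = -157$)
$H = 2279$ ($H = -157 + 2436 = 2279$)
$\left(3408 + \sqrt{1847 + 2194}\right) \left(3492 + H\right) = \left(3408 + \sqrt{1847 + 2194}\right) \left(3492 + 2279\right) = \left(3408 + \sqrt{4041}\right) 5771 = \left(3408 + 3 \sqrt{449}\right) 5771 = 19667568 + 17313 \sqrt{449}$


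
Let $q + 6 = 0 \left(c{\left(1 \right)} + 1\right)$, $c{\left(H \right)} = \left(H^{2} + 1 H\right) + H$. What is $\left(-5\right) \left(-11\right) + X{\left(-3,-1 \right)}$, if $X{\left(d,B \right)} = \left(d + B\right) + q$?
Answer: $45$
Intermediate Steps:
$c{\left(H \right)} = H^{2} + 2 H$ ($c{\left(H \right)} = \left(H^{2} + H\right) + H = \left(H + H^{2}\right) + H = H^{2} + 2 H$)
$q = -6$ ($q = -6 + 0 \left(1 \left(2 + 1\right) + 1\right) = -6 + 0 \left(1 \cdot 3 + 1\right) = -6 + 0 \left(3 + 1\right) = -6 + 0 \cdot 4 = -6 + 0 = -6$)
$X{\left(d,B \right)} = -6 + B + d$ ($X{\left(d,B \right)} = \left(d + B\right) - 6 = \left(B + d\right) - 6 = -6 + B + d$)
$\left(-5\right) \left(-11\right) + X{\left(-3,-1 \right)} = \left(-5\right) \left(-11\right) - 10 = 55 - 10 = 45$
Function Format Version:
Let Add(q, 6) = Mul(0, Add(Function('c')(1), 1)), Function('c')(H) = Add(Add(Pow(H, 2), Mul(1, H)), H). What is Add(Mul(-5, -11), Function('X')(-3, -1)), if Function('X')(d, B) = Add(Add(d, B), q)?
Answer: 45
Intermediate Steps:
Function('c')(H) = Add(Pow(H, 2), Mul(2, H)) (Function('c')(H) = Add(Add(Pow(H, 2), H), H) = Add(Add(H, Pow(H, 2)), H) = Add(Pow(H, 2), Mul(2, H)))
q = -6 (q = Add(-6, Mul(0, Add(Mul(1, Add(2, 1)), 1))) = Add(-6, Mul(0, Add(Mul(1, 3), 1))) = Add(-6, Mul(0, Add(3, 1))) = Add(-6, Mul(0, 4)) = Add(-6, 0) = -6)
Function('X')(d, B) = Add(-6, B, d) (Function('X')(d, B) = Add(Add(d, B), -6) = Add(Add(B, d), -6) = Add(-6, B, d))
Add(Mul(-5, -11), Function('X')(-3, -1)) = Add(Mul(-5, -11), Add(-6, -1, -3)) = Add(55, -10) = 45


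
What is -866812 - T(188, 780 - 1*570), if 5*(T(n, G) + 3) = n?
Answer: -4334233/5 ≈ -8.6685e+5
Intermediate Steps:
T(n, G) = -3 + n/5
-866812 - T(188, 780 - 1*570) = -866812 - (-3 + (⅕)*188) = -866812 - (-3 + 188/5) = -866812 - 1*173/5 = -866812 - 173/5 = -4334233/5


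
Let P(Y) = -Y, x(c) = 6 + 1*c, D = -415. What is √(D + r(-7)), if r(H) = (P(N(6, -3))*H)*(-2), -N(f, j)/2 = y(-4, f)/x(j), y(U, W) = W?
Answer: I*√359 ≈ 18.947*I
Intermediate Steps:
x(c) = 6 + c
N(f, j) = -2*f/(6 + j)
r(H) = -8*H (r(H) = ((-(-2)*6/(6 - 3))*H)*(-2) = ((-(-2)*6/3)*H)*(-2) = ((-1*(-4))*H)*(-2) = (4*H)*(-2) = -8*H)
√(D + r(-7)) = √(-415 - 8*(-7)) = √(-415 + 56) = √(-359) = I*√359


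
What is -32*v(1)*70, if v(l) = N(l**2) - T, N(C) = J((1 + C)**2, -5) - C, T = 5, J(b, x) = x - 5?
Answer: 35840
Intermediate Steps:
J(b, x) = -5 + x
N(C) = -10 - C (N(C) = (-5 - 5) - C = -10 - C)
v(l) = -15 - l**2 (v(l) = (-10 - l**2) - 1*5 = (-10 - l**2) - 5 = -15 - l**2)
-32*v(1)*70 = -32*(-15 - 1*1**2)*70 = -32*(-15 - 1*1)*70 = -32*(-15 - 1)*70 = -32*(-16)*70 = 512*70 = 35840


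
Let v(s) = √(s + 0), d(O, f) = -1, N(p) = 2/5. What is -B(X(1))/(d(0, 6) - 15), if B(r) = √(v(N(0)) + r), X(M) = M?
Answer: √(25 + 5*√10)/80 ≈ 0.079855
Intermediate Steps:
N(p) = ⅖ (N(p) = 2*(⅕) = ⅖)
v(s) = √s
B(r) = √(r + √10/5) (B(r) = √(√(⅖) + r) = √(√10/5 + r) = √(r + √10/5))
-B(X(1))/(d(0, 6) - 15) = -√(5*√10 + 25*1)/5/(-1 - 15) = -√(5*√10 + 25)/5/(-16) = -√(25 + 5*√10)/5*(-1)/16 = -(-1)*√(25 + 5*√10)/80 = √(25 + 5*√10)/80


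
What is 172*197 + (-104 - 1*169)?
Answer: 33611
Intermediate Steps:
172*197 + (-104 - 1*169) = 33884 + (-104 - 169) = 33884 - 273 = 33611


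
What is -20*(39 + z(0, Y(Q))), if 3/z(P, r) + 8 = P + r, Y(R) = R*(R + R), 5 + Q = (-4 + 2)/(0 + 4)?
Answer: -5468/7 ≈ -781.14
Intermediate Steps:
Q = -11/2 (Q = -5 + (-4 + 2)/(0 + 4) = -5 - 2/4 = -5 - 2*1/4 = -5 - 1/2 = -11/2 ≈ -5.5000)
Y(R) = 2*R**2 (Y(R) = R*(2*R) = 2*R**2)
z(P, r) = 3/(-8 + P + r) (z(P, r) = 3/(-8 + (P + r)) = 3/(-8 + P + r))
-20*(39 + z(0, Y(Q))) = -20*(39 + 3/(-8 + 0 + 2*(-11/2)**2)) = -20*(39 + 3/(-8 + 0 + 2*(121/4))) = -20*(39 + 3/(-8 + 0 + 121/2)) = -20*(39 + 3/(105/2)) = -20*(39 + 3*(2/105)) = -20*(39 + 2/35) = -20*1367/35 = -5468/7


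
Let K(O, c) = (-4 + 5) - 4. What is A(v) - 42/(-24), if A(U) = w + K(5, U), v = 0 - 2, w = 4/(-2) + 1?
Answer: -9/4 ≈ -2.2500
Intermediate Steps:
K(O, c) = -3 (K(O, c) = 1 - 4 = -3)
w = -1 (w = 4*(-½) + 1 = -2 + 1 = -1)
v = -2
A(U) = -4 (A(U) = -1 - 3 = -4)
A(v) - 42/(-24) = -4 - 42/(-24) = -4 - 1/24*(-42) = -4 + 7/4 = -9/4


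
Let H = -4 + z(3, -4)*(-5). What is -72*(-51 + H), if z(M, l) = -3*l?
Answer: 8280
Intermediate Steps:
H = -64 (H = -4 - 3*(-4)*(-5) = -4 + 12*(-5) = -4 - 60 = -64)
-72*(-51 + H) = -72*(-51 - 64) = -72*(-115) = 8280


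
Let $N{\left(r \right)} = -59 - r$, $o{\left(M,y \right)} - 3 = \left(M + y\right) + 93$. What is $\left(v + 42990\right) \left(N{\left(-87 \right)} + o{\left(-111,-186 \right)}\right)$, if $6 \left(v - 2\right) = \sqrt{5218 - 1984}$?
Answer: $-7437616 - \frac{1211 \sqrt{66}}{6} \approx -7.4393 \cdot 10^{6}$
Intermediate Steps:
$v = 2 + \frac{7 \sqrt{66}}{6}$ ($v = 2 + \frac{\sqrt{5218 - 1984}}{6} = 2 + \frac{\sqrt{3234}}{6} = 2 + \frac{7 \sqrt{66}}{6} \approx 11.478$)
$o{\left(M,y \right)} = 96 + M + y$ ($o{\left(M,y \right)} = 3 + \left(\left(M + y\right) + 93\right) = 3 + \left(93 + M + y\right) = 96 + M + y$)
$\left(v + 42990\right) \left(N{\left(-87 \right)} + o{\left(-111,-186 \right)}\right) = \left(\left(2 + \frac{7 \sqrt{66}}{6}\right) + 42990\right) \left(\left(-59 - -87\right) - 201\right) = \left(42992 + \frac{7 \sqrt{66}}{6}\right) \left(\left(-59 + 87\right) - 201\right) = \left(42992 + \frac{7 \sqrt{66}}{6}\right) \left(28 - 201\right) = \left(42992 + \frac{7 \sqrt{66}}{6}\right) \left(-173\right) = -7437616 - \frac{1211 \sqrt{66}}{6}$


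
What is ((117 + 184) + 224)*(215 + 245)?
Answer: 241500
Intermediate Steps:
((117 + 184) + 224)*(215 + 245) = (301 + 224)*460 = 525*460 = 241500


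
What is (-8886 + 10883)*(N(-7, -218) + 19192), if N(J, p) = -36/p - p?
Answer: 4225068876/109 ≈ 3.8762e+7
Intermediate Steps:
N(J, p) = -p - 36/p
(-8886 + 10883)*(N(-7, -218) + 19192) = (-8886 + 10883)*((-1*(-218) - 36/(-218)) + 19192) = 1997*((218 - 36*(-1/218)) + 19192) = 1997*((218 + 18/109) + 19192) = 1997*(23780/109 + 19192) = 1997*(2115708/109) = 4225068876/109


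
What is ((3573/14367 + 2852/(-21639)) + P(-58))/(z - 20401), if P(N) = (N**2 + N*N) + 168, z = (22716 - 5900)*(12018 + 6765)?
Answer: 714638877037/32729670206187117 ≈ 2.1835e-5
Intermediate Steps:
z = 315854928 (z = 16816*18783 = 315854928)
P(N) = 168 + 2*N**2 (P(N) = (N**2 + N**2) + 168 = 2*N**2 + 168 = 168 + 2*N**2)
((3573/14367 + 2852/(-21639)) + P(-58))/(z - 20401) = ((3573/14367 + 2852/(-21639)) + (168 + 2*(-58)**2))/(315854928 - 20401) = ((3573*(1/14367) + 2852*(-1/21639)) + (168 + 2*3364))/315834527 = ((1191/4789 - 2852/21639) + (168 + 6728))*(1/315834527) = (12113821/103629171 + 6896)*(1/315834527) = (714638877037/103629171)*(1/315834527) = 714638877037/32729670206187117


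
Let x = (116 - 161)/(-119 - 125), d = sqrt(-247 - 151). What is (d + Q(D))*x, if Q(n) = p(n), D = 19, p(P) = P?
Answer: 855/244 + 45*I*sqrt(398)/244 ≈ 3.5041 + 3.6793*I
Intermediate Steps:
Q(n) = n
d = I*sqrt(398) (d = sqrt(-398) = I*sqrt(398) ≈ 19.95*I)
x = 45/244 (x = -45/(-244) = -45*(-1/244) = 45/244 ≈ 0.18443)
(d + Q(D))*x = (I*sqrt(398) + 19)*(45/244) = (19 + I*sqrt(398))*(45/244) = 855/244 + 45*I*sqrt(398)/244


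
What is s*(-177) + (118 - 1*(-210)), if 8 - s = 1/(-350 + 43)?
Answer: -334193/307 ≈ -1088.6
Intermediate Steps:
s = 2457/307 (s = 8 - 1/(-350 + 43) = 8 - 1/(-307) = 8 - 1*(-1/307) = 8 + 1/307 = 2457/307 ≈ 8.0033)
s*(-177) + (118 - 1*(-210)) = (2457/307)*(-177) + (118 - 1*(-210)) = -434889/307 + (118 + 210) = -434889/307 + 328 = -334193/307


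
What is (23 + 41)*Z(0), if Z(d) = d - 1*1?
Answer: -64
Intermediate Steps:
Z(d) = -1 + d (Z(d) = d - 1 = -1 + d)
(23 + 41)*Z(0) = (23 + 41)*(-1 + 0) = 64*(-1) = -64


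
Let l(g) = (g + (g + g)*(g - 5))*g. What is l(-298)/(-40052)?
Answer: 13431605/10013 ≈ 1341.4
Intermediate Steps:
l(g) = g*(g + 2*g*(-5 + g)) (l(g) = (g + (2*g)*(-5 + g))*g = (g + 2*g*(-5 + g))*g = g*(g + 2*g*(-5 + g)))
l(-298)/(-40052) = ((-298)²*(-9 + 2*(-298)))/(-40052) = (88804*(-9 - 596))*(-1/40052) = (88804*(-605))*(-1/40052) = -53726420*(-1/40052) = 13431605/10013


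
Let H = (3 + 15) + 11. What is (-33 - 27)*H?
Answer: -1740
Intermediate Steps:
H = 29 (H = 18 + 11 = 29)
(-33 - 27)*H = (-33 - 27)*29 = -60*29 = -1740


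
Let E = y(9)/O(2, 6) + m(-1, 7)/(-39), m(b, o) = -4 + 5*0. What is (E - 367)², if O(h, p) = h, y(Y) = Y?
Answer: 799023289/6084 ≈ 1.3133e+5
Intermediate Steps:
m(b, o) = -4 (m(b, o) = -4 + 0 = -4)
E = 359/78 (E = 9/2 - 4/(-39) = 9*(½) - 4*(-1/39) = 9/2 + 4/39 = 359/78 ≈ 4.6026)
(E - 367)² = (359/78 - 367)² = (-28267/78)² = 799023289/6084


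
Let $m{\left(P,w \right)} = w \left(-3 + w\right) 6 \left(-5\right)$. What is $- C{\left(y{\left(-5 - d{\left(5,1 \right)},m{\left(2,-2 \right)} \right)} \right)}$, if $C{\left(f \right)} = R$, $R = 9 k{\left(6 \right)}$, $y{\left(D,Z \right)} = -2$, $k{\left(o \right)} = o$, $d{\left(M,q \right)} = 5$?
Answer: $-54$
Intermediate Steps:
$m{\left(P,w \right)} = - 5 w \left(-18 + 6 w\right)$ ($m{\left(P,w \right)} = w \left(-18 + 6 w\right) \left(-5\right) = - 5 w \left(-18 + 6 w\right)$)
$R = 54$ ($R = 9 \cdot 6 = 54$)
$C{\left(f \right)} = 54$
$- C{\left(y{\left(-5 - d{\left(5,1 \right)},m{\left(2,-2 \right)} \right)} \right)} = \left(-1\right) 54 = -54$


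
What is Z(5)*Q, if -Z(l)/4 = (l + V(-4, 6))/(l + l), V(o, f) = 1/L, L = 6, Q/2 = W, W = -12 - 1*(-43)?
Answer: -1922/15 ≈ -128.13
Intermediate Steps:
W = 31 (W = -12 + 43 = 31)
Q = 62 (Q = 2*31 = 62)
V(o, f) = ⅙ (V(o, f) = 1/6 = ⅙)
Z(l) = -2*(⅙ + l)/l (Z(l) = -4*(l + ⅙)/(l + l) = -4*(⅙ + l)/(2*l) = -4*(⅙ + l)*1/(2*l) = -2*(⅙ + l)/l)
Z(5)*Q = (-2 - ⅓/5)*62 = (-2 - ⅓*⅕)*62 = (-2 - 1/15)*62 = -31/15*62 = -1922/15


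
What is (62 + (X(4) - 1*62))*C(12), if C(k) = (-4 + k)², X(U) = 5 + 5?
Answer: 640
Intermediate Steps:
X(U) = 10
(62 + (X(4) - 1*62))*C(12) = (62 + (10 - 1*62))*(-4 + 12)² = (62 + (10 - 62))*8² = (62 - 52)*64 = 10*64 = 640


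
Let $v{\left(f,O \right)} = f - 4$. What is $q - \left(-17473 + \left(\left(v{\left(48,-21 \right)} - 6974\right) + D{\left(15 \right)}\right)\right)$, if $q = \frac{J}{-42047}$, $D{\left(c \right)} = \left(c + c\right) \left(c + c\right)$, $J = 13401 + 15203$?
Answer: $\frac{988202037}{42047} \approx 23502.0$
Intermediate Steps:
$J = 28604$
$D{\left(c \right)} = 4 c^{2}$ ($D{\left(c \right)} = 2 c 2 c = 4 c^{2}$)
$v{\left(f,O \right)} = -4 + f$ ($v{\left(f,O \right)} = f - 4 = -4 + f$)
$q = - \frac{28604}{42047}$ ($q = \frac{28604}{-42047} = 28604 \left(- \frac{1}{42047}\right) = - \frac{28604}{42047} \approx -0.68029$)
$q - \left(-17473 + \left(\left(v{\left(48,-21 \right)} - 6974\right) + D{\left(15 \right)}\right)\right) = - \frac{28604}{42047} - \left(-17473 + \left(\left(\left(-4 + 48\right) - 6974\right) + 4 \cdot 15^{2}\right)\right) = - \frac{28604}{42047} - \left(-17473 + \left(\left(44 - 6974\right) + 4 \cdot 225\right)\right) = - \frac{28604}{42047} - \left(-17473 + \left(-6930 + 900\right)\right) = - \frac{28604}{42047} - \left(-17473 - 6030\right) = - \frac{28604}{42047} - -23503 = - \frac{28604}{42047} + 23503 = \frac{988202037}{42047}$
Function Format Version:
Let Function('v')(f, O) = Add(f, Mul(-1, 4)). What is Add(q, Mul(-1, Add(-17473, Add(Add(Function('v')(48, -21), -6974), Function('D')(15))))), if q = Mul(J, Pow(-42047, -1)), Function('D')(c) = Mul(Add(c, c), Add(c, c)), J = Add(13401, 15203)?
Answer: Rational(988202037, 42047) ≈ 23502.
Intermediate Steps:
J = 28604
Function('D')(c) = Mul(4, Pow(c, 2)) (Function('D')(c) = Mul(Mul(2, c), Mul(2, c)) = Mul(4, Pow(c, 2)))
Function('v')(f, O) = Add(-4, f) (Function('v')(f, O) = Add(f, -4) = Add(-4, f))
q = Rational(-28604, 42047) (q = Mul(28604, Pow(-42047, -1)) = Mul(28604, Rational(-1, 42047)) = Rational(-28604, 42047) ≈ -0.68029)
Add(q, Mul(-1, Add(-17473, Add(Add(Function('v')(48, -21), -6974), Function('D')(15))))) = Add(Rational(-28604, 42047), Mul(-1, Add(-17473, Add(Add(Add(-4, 48), -6974), Mul(4, Pow(15, 2)))))) = Add(Rational(-28604, 42047), Mul(-1, Add(-17473, Add(Add(44, -6974), Mul(4, 225))))) = Add(Rational(-28604, 42047), Mul(-1, Add(-17473, Add(-6930, 900)))) = Add(Rational(-28604, 42047), Mul(-1, Add(-17473, -6030))) = Add(Rational(-28604, 42047), Mul(-1, -23503)) = Add(Rational(-28604, 42047), 23503) = Rational(988202037, 42047)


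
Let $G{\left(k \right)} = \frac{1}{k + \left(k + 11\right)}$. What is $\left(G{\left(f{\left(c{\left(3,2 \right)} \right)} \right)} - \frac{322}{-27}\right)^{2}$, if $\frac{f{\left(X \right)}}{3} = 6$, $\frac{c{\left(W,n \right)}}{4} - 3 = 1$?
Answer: $\frac{229855921}{1610361} \approx 142.74$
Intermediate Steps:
$c{\left(W,n \right)} = 16$ ($c{\left(W,n \right)} = 12 + 4 \cdot 1 = 12 + 4 = 16$)
$f{\left(X \right)} = 18$ ($f{\left(X \right)} = 3 \cdot 6 = 18$)
$G{\left(k \right)} = \frac{1}{11 + 2 k}$ ($G{\left(k \right)} = \frac{1}{k + \left(11 + k\right)} = \frac{1}{11 + 2 k}$)
$\left(G{\left(f{\left(c{\left(3,2 \right)} \right)} \right)} - \frac{322}{-27}\right)^{2} = \left(\frac{1}{11 + 2 \cdot 18} - \frac{322}{-27}\right)^{2} = \left(\frac{1}{11 + 36} - - \frac{322}{27}\right)^{2} = \left(\frac{1}{47} + \frac{322}{27}\right)^{2} = \left(\frac{15161}{1269}\right)^{2} = \frac{229855921}{1610361}$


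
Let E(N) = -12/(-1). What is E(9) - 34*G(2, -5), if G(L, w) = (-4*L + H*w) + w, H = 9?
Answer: 1984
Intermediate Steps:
E(N) = 12 (E(N) = -12*(-1) = 12)
G(L, w) = -4*L + 10*w (G(L, w) = (-4*L + 9*w) + w = -4*L + 10*w)
E(9) - 34*G(2, -5) = 12 - 34*(-4*2 + 10*(-5)) = 12 - 34*(-8 - 50) = 12 - 34*(-58) = 12 + 1972 = 1984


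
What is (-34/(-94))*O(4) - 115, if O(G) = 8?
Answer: -5269/47 ≈ -112.11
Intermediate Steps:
(-34/(-94))*O(4) - 115 = -34/(-94)*8 - 115 = -34*(-1/94)*8 - 115 = (17/47)*8 - 115 = 136/47 - 115 = -5269/47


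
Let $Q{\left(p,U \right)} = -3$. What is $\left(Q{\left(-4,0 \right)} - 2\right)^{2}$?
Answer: $25$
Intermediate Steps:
$\left(Q{\left(-4,0 \right)} - 2\right)^{2} = \left(-3 - 2\right)^{2} = \left(-5\right)^{2} = 25$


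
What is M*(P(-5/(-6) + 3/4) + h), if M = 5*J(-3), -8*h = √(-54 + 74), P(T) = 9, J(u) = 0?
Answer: 0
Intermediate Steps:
h = -√5/4 (h = -√(-54 + 74)/8 = -√5/4 ≈ -0.55902)
M = 0 (M = 5*0 = 0)
M*(P(-5/(-6) + 3/4) + h) = 0*(9 - √5/4) = 0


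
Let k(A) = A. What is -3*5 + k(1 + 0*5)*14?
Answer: -1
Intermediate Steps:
-3*5 + k(1 + 0*5)*14 = -3*5 + (1 + 0*5)*14 = -15 + (1 + 0)*14 = -15 + 1*14 = -15 + 14 = -1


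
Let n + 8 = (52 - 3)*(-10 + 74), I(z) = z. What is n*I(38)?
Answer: 118864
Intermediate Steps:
n = 3128 (n = -8 + (52 - 3)*(-10 + 74) = -8 + 49*64 = -8 + 3136 = 3128)
n*I(38) = 3128*38 = 118864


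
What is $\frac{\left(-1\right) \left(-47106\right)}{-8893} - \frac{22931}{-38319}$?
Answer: $- \frac{1601129431}{340770867} \approx -4.6985$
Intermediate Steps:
$\frac{\left(-1\right) \left(-47106\right)}{-8893} - \frac{22931}{-38319} = 47106 \left(- \frac{1}{8893}\right) - - \frac{22931}{38319} = - \frac{47106}{8893} + \frac{22931}{38319} = - \frac{1601129431}{340770867}$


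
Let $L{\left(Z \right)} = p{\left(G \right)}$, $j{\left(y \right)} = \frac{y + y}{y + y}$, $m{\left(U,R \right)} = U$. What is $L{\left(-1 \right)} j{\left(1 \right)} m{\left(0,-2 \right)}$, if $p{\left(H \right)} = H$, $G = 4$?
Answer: $0$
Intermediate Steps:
$j{\left(y \right)} = 1$ ($j{\left(y \right)} = \frac{2 y}{2 y} = 2 y \frac{1}{2 y} = 1$)
$L{\left(Z \right)} = 4$
$L{\left(-1 \right)} j{\left(1 \right)} m{\left(0,-2 \right)} = 4 \cdot 1 \cdot 0 = 4 \cdot 0 = 0$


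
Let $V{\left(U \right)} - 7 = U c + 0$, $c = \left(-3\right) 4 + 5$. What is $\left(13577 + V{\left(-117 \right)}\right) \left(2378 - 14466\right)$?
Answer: $-174103464$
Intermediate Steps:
$c = -7$ ($c = -12 + 5 = -7$)
$V{\left(U \right)} = 7 - 7 U$ ($V{\left(U \right)} = 7 + \left(U \left(-7\right) + 0\right) = 7 + \left(- 7 U + 0\right) = 7 - 7 U$)
$\left(13577 + V{\left(-117 \right)}\right) \left(2378 - 14466\right) = \left(13577 + \left(7 - -819\right)\right) \left(2378 - 14466\right) = \left(13577 + \left(7 + 819\right)\right) \left(-12088\right) = \left(13577 + 826\right) \left(-12088\right) = 14403 \left(-12088\right) = -174103464$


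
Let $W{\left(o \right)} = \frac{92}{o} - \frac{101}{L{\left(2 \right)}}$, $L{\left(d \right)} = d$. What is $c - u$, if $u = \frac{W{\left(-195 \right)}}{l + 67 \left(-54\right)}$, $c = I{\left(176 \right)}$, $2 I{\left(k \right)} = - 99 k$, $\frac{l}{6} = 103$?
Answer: $- \frac{10193059879}{1170000} \approx -8712.0$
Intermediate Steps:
$l = 618$ ($l = 6 \cdot 103 = 618$)
$I{\left(k \right)} = - \frac{99 k}{2}$ ($I{\left(k \right)} = \frac{\left(-99\right) k}{2} = - \frac{99 k}{2}$)
$c = -8712$ ($c = \left(- \frac{99}{2}\right) 176 = -8712$)
$W{\left(o \right)} = - \frac{101}{2} + \frac{92}{o}$ ($W{\left(o \right)} = \frac{92}{o} - \frac{101}{2} = - \frac{101}{2} + \frac{92}{o}$)
$u = \frac{19879}{1170000}$ ($u = \frac{- \frac{101}{2} + \frac{92}{-195}}{618 + 67 \left(-54\right)} = \frac{- \frac{101}{2} + 92 \left(- \frac{1}{195}\right)}{618 - 3618} = \frac{- \frac{101}{2} - \frac{92}{195}}{-3000} = \left(- \frac{19879}{390}\right) \left(- \frac{1}{3000}\right) = \frac{19879}{1170000} \approx 0.016991$)
$c - u = -8712 - \frac{19879}{1170000} = - \frac{10193059879}{1170000}$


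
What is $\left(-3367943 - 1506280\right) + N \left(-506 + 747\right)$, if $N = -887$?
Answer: $-5087990$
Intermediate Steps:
$\left(-3367943 - 1506280\right) + N \left(-506 + 747\right) = \left(-3367943 - 1506280\right) - 887 \left(-506 + 747\right) = -4874223 - 213767 = -5087990$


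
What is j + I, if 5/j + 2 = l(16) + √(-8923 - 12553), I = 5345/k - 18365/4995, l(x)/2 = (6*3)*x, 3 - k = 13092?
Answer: (-35610368*√5369 + 10198382431*I)/(8717274*(√5369 - 287*I)) ≈ -4.0769 - 0.0020879*I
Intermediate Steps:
k = -13089 (k = 3 - 1*13092 = 3 - 13092 = -13089)
l(x) = 36*x (l(x) = 2*((6*3)*x) = 2*(18*x) = 36*x)
I = -17805184/4358637 (I = 5345/(-13089) - 18365/4995 = 5345*(-1/13089) - 18365*1/4995 = -5345/13089 - 3673/999 = -17805184/4358637 ≈ -4.0850)
j = 5/(574 + 2*I*√5369) (j = 5/(-2 + (36*16 + √(-8923 - 12553))) = 5/(-2 + (576 + √(-21476))) = 5/(-2 + (576 + 2*I*√5369)) = 5/(574 + 2*I*√5369) ≈ 0.0081778 - 0.0020879*I)
j + I = (205/25068 - 5*I*√5369/175476) - 17805184/4358637 = -148482277309/36420770772 - 5*I*√5369/175476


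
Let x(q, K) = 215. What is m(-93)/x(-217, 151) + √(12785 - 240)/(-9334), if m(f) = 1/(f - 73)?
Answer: -1/35690 - √12545/9334 ≈ -0.012028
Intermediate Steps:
m(f) = 1/(-73 + f)
m(-93)/x(-217, 151) + √(12785 - 240)/(-9334) = 1/(-73 - 93*215) + √(12785 - 240)/(-9334) = (1/215)/(-166) + √12545*(-1/9334) = -1/166*1/215 - √12545/9334 = -1/35690 - √12545/9334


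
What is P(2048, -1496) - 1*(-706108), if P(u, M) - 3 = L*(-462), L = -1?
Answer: 706573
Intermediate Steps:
P(u, M) = 465 (P(u, M) = 3 - 1*(-462) = 3 + 462 = 465)
P(2048, -1496) - 1*(-706108) = 465 - 1*(-706108) = 465 + 706108 = 706573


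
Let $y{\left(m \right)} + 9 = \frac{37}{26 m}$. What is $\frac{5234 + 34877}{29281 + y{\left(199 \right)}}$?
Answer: $\frac{207534314}{151453365} \approx 1.3703$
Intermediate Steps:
$y{\left(m \right)} = -9 + \frac{37}{26 m}$
$\frac{5234 + 34877}{29281 + y{\left(199 \right)}} = \frac{5234 + 34877}{29281 - \left(9 - \frac{37}{26 \cdot 199}\right)} = \frac{40111}{29281 + \left(-9 + \frac{37}{26} \cdot \frac{1}{199}\right)} = \frac{40111}{29281 + \left(-9 + \frac{37}{5174}\right)} = \frac{40111}{29281 - \frac{46529}{5174}} = \frac{40111}{\frac{151453365}{5174}} = 40111 \cdot \frac{5174}{151453365} = \frac{207534314}{151453365}$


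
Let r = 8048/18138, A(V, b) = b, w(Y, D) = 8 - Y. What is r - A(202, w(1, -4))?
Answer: -59459/9069 ≈ -6.5563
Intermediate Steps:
r = 4024/9069 (r = 8048*(1/18138) = 4024/9069 ≈ 0.44371)
r - A(202, w(1, -4)) = 4024/9069 - (8 - 1*1) = 4024/9069 - (8 - 1) = 4024/9069 - 1*7 = 4024/9069 - 7 = -59459/9069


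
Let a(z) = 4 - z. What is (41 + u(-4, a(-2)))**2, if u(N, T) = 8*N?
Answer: 81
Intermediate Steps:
(41 + u(-4, a(-2)))**2 = (41 + 8*(-4))**2 = (41 - 32)**2 = 9**2 = 81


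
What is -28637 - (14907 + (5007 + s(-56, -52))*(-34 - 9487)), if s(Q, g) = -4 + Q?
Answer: 47056843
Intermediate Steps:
-28637 - (14907 + (5007 + s(-56, -52))*(-34 - 9487)) = -28637 - (14907 + (5007 + (-4 - 56))*(-34 - 9487)) = -28637 - (14907 + (5007 - 60)*(-9521)) = -28637 - (14907 + 4947*(-9521)) = -28637 - (14907 - 47100387) = -28637 - 1*(-47085480) = -28637 + 47085480 = 47056843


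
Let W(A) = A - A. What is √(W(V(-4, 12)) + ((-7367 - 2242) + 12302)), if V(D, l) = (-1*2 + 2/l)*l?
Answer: √2693 ≈ 51.894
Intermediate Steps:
V(D, l) = l*(-2 + 2/l) (V(D, l) = (-2 + 2/l)*l = l*(-2 + 2/l))
W(A) = 0
√(W(V(-4, 12)) + ((-7367 - 2242) + 12302)) = √(0 + ((-7367 - 2242) + 12302)) = √(0 + (-9609 + 12302)) = √(0 + 2693) = √2693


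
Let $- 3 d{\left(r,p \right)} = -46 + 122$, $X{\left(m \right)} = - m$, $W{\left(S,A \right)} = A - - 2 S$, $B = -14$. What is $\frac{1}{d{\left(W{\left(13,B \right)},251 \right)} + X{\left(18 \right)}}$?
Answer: $- \frac{3}{130} \approx -0.023077$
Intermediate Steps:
$W{\left(S,A \right)} = A + 2 S$
$d{\left(r,p \right)} = - \frac{76}{3}$ ($d{\left(r,p \right)} = - \frac{-46 + 122}{3} = \left(- \frac{1}{3}\right) 76 = - \frac{76}{3}$)
$\frac{1}{d{\left(W{\left(13,B \right)},251 \right)} + X{\left(18 \right)}} = \frac{1}{- \frac{76}{3} - 18} = \frac{1}{- \frac{130}{3}} = - \frac{3}{130}$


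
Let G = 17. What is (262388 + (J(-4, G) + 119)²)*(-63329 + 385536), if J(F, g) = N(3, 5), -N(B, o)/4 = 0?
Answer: 89106023643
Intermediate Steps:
N(B, o) = 0 (N(B, o) = -4*0 = 0)
J(F, g) = 0
(262388 + (J(-4, G) + 119)²)*(-63329 + 385536) = (262388 + (0 + 119)²)*(-63329 + 385536) = (262388 + 119²)*322207 = (262388 + 14161)*322207 = 276549*322207 = 89106023643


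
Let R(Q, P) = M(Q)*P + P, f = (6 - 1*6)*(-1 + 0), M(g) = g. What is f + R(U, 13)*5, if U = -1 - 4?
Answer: -260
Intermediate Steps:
U = -5
f = 0 (f = (6 - 6)*(-1) = 0*(-1) = 0)
R(Q, P) = P + P*Q (R(Q, P) = Q*P + P = P*Q + P = P + P*Q)
f + R(U, 13)*5 = 0 + (13*(1 - 5))*5 = 0 + (13*(-4))*5 = 0 - 52*5 = 0 - 260 = -260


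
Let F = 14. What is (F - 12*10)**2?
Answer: 11236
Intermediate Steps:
(F - 12*10)**2 = (14 - 12*10)**2 = (14 - 120)**2 = (-106)**2 = 11236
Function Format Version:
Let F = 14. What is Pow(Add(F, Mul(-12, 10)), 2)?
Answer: 11236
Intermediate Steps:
Pow(Add(F, Mul(-12, 10)), 2) = Pow(Add(14, Mul(-12, 10)), 2) = Pow(Add(14, -120), 2) = Pow(-106, 2) = 11236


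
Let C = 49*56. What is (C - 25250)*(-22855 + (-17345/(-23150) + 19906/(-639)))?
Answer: 253972953461689/493095 ≈ 5.1506e+8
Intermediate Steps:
C = 2744
(C - 25250)*(-22855 + (-17345/(-23150) + 19906/(-639))) = (2744 - 25250)*(-22855 + (-17345/(-23150) + 19906/(-639))) = -22506*(-22855 + (-17345*(-1/23150) + 19906*(-1/639))) = -22506*(-22855 + (3469/4630 - 19906/639)) = -22506*(-22855 - 89948089/2958570) = -22506*(-67708065439/2958570) = 253972953461689/493095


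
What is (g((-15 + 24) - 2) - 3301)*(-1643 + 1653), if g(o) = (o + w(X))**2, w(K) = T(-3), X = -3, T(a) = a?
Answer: -32850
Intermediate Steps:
w(K) = -3
g(o) = (-3 + o)**2 (g(o) = (o - 3)**2 = (-3 + o)**2)
(g((-15 + 24) - 2) - 3301)*(-1643 + 1653) = ((-3 + ((-15 + 24) - 2))**2 - 3301)*(-1643 + 1653) = ((-3 + (9 - 2))**2 - 3301)*10 = ((-3 + 7)**2 - 3301)*10 = (4**2 - 3301)*10 = (16 - 3301)*10 = -3285*10 = -32850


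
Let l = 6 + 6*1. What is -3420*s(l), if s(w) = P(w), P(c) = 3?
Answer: -10260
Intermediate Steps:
l = 12 (l = 6 + 6 = 12)
s(w) = 3
-3420*s(l) = -3420*3 = -10260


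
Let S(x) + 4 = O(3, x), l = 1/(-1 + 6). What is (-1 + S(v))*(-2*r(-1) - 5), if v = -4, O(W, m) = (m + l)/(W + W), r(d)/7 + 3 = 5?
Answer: 1859/10 ≈ 185.90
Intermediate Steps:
r(d) = 14 (r(d) = -21 + 7*5 = -21 + 35 = 14)
l = ⅕ (l = 1/5 = ⅕ ≈ 0.20000)
O(W, m) = (⅕ + m)/(2*W) (O(W, m) = (m + ⅕)/(W + W) = (⅕ + m)/((2*W)) = (⅕ + m)*(1/(2*W)) = (⅕ + m)/(2*W))
S(x) = -119/30 + x/6 (S(x) = -4 + (⅒)*(1 + 5*x)/3 = -4 + (⅒)*(⅓)*(1 + 5*x) = -4 + (1/30 + x/6) = -119/30 + x/6)
(-1 + S(v))*(-2*r(-1) - 5) = (-1 + (-119/30 + (⅙)*(-4)))*(-2*14 - 5) = (-1 + (-119/30 - ⅔))*(-28 - 5) = (-1 - 139/30)*(-33) = -169/30*(-33) = 1859/10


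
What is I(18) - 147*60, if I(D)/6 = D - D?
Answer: -8820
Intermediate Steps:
I(D) = 0 (I(D) = 6*(D - D) = 6*0 = 0)
I(18) - 147*60 = 0 - 147*60 = 0 - 8820 = -8820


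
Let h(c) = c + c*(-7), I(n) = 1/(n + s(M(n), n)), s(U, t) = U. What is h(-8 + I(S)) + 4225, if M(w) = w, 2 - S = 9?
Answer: 29914/7 ≈ 4273.4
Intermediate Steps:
S = -7 (S = 2 - 1*9 = 2 - 9 = -7)
I(n) = 1/(2*n) (I(n) = 1/(n + n) = 1/(2*n))
h(c) = -6*c (h(c) = c - 7*c = -6*c)
h(-8 + I(S)) + 4225 = -6*(-8 + (½)/(-7)) + 4225 = -6*(-8 + (½)*(-⅐)) + 4225 = -6*(-8 - 1/14) + 4225 = -6*(-113/14) + 4225 = 339/7 + 4225 = 29914/7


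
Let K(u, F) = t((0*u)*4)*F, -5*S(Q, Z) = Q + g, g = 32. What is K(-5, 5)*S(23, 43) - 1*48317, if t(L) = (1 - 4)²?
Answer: -48812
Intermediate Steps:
t(L) = 9 (t(L) = (-3)² = 9)
S(Q, Z) = -32/5 - Q/5 (S(Q, Z) = -(Q + 32)/5 = -(32 + Q)/5 = -32/5 - Q/5)
K(u, F) = 9*F
K(-5, 5)*S(23, 43) - 1*48317 = (9*5)*(-32/5 - ⅕*23) - 1*48317 = 45*(-32/5 - 23/5) - 48317 = 45*(-11) - 48317 = -495 - 48317 = -48812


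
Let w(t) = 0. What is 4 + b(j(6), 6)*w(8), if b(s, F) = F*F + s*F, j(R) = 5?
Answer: 4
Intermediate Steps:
b(s, F) = F² + F*s
4 + b(j(6), 6)*w(8) = 4 + (6*(6 + 5))*0 = 4 + (6*11)*0 = 4 + 66*0 = 4 + 0 = 4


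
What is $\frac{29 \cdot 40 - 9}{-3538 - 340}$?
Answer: $- \frac{1151}{3878} \approx -0.2968$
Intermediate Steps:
$\frac{29 \cdot 40 - 9}{-3538 - 340} = \frac{1160 - 9}{-3538 - 340} = \frac{1151}{-3878} = 1151 \left(- \frac{1}{3878}\right) = - \frac{1151}{3878}$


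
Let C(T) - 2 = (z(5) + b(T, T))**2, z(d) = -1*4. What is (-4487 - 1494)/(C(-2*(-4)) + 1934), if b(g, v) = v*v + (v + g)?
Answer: -5981/7712 ≈ -0.77554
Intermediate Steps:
z(d) = -4
b(g, v) = g + v + v**2 (b(g, v) = v**2 + (g + v) = g + v + v**2)
C(T) = 2 + (-4 + T**2 + 2*T)**2 (C(T) = 2 + (-4 + (T + T + T**2))**2 = 2 + (-4 + (T**2 + 2*T))**2 = 2 + (-4 + T**2 + 2*T)**2)
(-4487 - 1494)/(C(-2*(-4)) + 1934) = (-4487 - 1494)/((2 + (-4 + (-2*(-4))**2 + 2*(-2*(-4)))**2) + 1934) = -5981/((2 + (-4 + 8**2 + 2*8)**2) + 1934) = -5981/((2 + (-4 + 64 + 16)**2) + 1934) = -5981/((2 + 76**2) + 1934) = -5981/((2 + 5776) + 1934) = -5981/(5778 + 1934) = -5981/7712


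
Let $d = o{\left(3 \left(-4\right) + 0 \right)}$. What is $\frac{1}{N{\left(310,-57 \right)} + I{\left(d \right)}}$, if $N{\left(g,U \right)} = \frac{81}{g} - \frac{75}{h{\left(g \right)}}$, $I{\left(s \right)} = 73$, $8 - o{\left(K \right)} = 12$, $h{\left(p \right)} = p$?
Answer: $\frac{155}{11318} \approx 0.013695$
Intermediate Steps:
$o{\left(K \right)} = -4$ ($o{\left(K \right)} = 8 - 12 = -4$)
$d = -4$
$N{\left(g,U \right)} = \frac{6}{g}$ ($N{\left(g,U \right)} = \frac{81}{g} - \frac{75}{g} = \frac{6}{g}$)
$\frac{1}{N{\left(310,-57 \right)} + I{\left(d \right)}} = \frac{1}{\frac{6}{310} + 73} = \frac{1}{6 \cdot \frac{1}{310} + 73} = \frac{1}{\frac{3}{155} + 73} = \frac{1}{\frac{11318}{155}} = \frac{155}{11318}$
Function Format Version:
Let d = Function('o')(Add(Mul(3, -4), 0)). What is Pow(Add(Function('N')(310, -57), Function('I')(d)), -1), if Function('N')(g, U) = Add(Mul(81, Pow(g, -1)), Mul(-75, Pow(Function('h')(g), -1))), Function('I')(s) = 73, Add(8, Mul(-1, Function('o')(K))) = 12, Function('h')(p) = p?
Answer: Rational(155, 11318) ≈ 0.013695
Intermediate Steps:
Function('o')(K) = -4 (Function('o')(K) = Add(8, Mul(-1, 12)) = Add(8, -12) = -4)
d = -4
Function('N')(g, U) = Mul(6, Pow(g, -1)) (Function('N')(g, U) = Add(Mul(81, Pow(g, -1)), Mul(-75, Pow(g, -1))) = Mul(6, Pow(g, -1)))
Pow(Add(Function('N')(310, -57), Function('I')(d)), -1) = Pow(Add(Mul(6, Pow(310, -1)), 73), -1) = Pow(Add(Mul(6, Rational(1, 310)), 73), -1) = Pow(Add(Rational(3, 155), 73), -1) = Pow(Rational(11318, 155), -1) = Rational(155, 11318)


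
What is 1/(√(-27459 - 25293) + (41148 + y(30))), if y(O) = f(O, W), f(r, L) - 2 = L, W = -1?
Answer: 41149/1693292953 - 4*I*√3297/1693292953 ≈ 2.4301e-5 - 1.3564e-7*I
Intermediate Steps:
f(r, L) = 2 + L
y(O) = 1 (y(O) = 2 - 1 = 1)
1/(√(-27459 - 25293) + (41148 + y(30))) = 1/(√(-27459 - 25293) + (41148 + 1)) = 1/(√(-52752) + 41149) = 1/(4*I*√3297 + 41149) = 1/(41149 + 4*I*√3297)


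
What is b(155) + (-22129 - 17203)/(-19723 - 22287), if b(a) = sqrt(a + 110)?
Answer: 19666/21005 + sqrt(265) ≈ 17.215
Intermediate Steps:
b(a) = sqrt(110 + a)
b(155) + (-22129 - 17203)/(-19723 - 22287) = sqrt(110 + 155) + (-22129 - 17203)/(-19723 - 22287) = sqrt(265) - 39332/(-42010) = sqrt(265) - 39332*(-1/42010) = sqrt(265) + 19666/21005 = 19666/21005 + sqrt(265)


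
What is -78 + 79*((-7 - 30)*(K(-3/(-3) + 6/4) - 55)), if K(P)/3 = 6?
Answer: 108073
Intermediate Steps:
K(P) = 18 (K(P) = 3*6 = 18)
-78 + 79*((-7 - 30)*(K(-3/(-3) + 6/4) - 55)) = -78 + 79*((-7 - 30)*(18 - 55)) = -78 + 79*(-37*(-37)) = -78 + 79*1369 = -78 + 108151 = 108073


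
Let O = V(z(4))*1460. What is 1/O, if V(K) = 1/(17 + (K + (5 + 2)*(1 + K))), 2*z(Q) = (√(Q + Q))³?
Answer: 6/365 + 16*√2/365 ≈ 0.078431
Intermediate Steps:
z(Q) = √2*Q^(3/2) (z(Q) = (√(Q + Q))³/2 = (√(2*Q))³/2 = (√2*√Q)³/2 = (2*√2*Q^(3/2))/2 = √2*Q^(3/2))
V(K) = 1/(24 + 8*K) (V(K) = 1/(17 + (K + 7*(1 + K))) = 1/(17 + (K + (7 + 7*K))) = 1/(17 + (7 + 8*K)) = 1/(24 + 8*K))
O = 365/(2*(3 + 8*√2)) (O = (1/(8*(3 + √2*4^(3/2))))*1460 = (1/(8*(3 + √2*8)))*1460 = (1/(8*(3 + 8*√2)))*1460 = 365/(2*(3 + 8*√2)) ≈ 12.750)
1/O = 1/(-1095/238 + 1460*√2/119)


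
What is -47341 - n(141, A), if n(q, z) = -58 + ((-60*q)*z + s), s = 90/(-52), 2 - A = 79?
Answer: -18166233/26 ≈ -6.9870e+5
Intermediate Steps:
A = -77 (A = 2 - 1*79 = 2 - 79 = -77)
s = -45/26 (s = 90*(-1/52) = -45/26 ≈ -1.7308)
n(q, z) = -1553/26 - 60*q*z (n(q, z) = -58 + ((-60*q)*z - 45/26) = -58 + (-60*q*z - 45/26) = -58 + (-45/26 - 60*q*z) = -1553/26 - 60*q*z)
-47341 - n(141, A) = -47341 - (-1553/26 - 60*141*(-77)) = -47341 - (-1553/26 + 651420) = -47341 - 1*16935367/26 = -47341 - 16935367/26 = -18166233/26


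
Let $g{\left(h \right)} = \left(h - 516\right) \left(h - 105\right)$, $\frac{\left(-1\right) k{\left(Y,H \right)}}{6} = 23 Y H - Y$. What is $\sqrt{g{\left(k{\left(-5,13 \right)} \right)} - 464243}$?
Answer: $\sqrt{73961797} \approx 8600.1$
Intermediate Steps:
$k{\left(Y,H \right)} = 6 Y - 138 H Y$ ($k{\left(Y,H \right)} = - 6 \left(23 Y H - Y\right) = - 6 \left(23 H Y - Y\right) = - 6 \left(- Y + 23 H Y\right) = 6 Y - 138 H Y$)
$g{\left(h \right)} = \left(-516 + h\right) \left(-105 + h\right)$
$\sqrt{g{\left(k{\left(-5,13 \right)} \right)} - 464243} = \sqrt{\left(54180 + \left(6 \left(-5\right) \left(1 - 299\right)\right)^{2} - 621 \cdot 6 \left(-5\right) \left(1 - 299\right)\right) - 464243} = \sqrt{\left(54180 + \left(6 \left(-5\right) \left(-298\right)\right)^{2} - 621 \cdot 6 \left(-5\right) \left(-298\right)\right) - 464243} = \sqrt{\left(54180 + 8940^{2} - 5551740\right) - 464243} = \sqrt{\left(54180 + 79923600 - 5551740\right) - 464243} = \sqrt{74426040 - 464243} = \sqrt{73961797}$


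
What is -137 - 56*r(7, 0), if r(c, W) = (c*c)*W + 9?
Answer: -641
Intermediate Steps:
r(c, W) = 9 + W*c**2 (r(c, W) = c**2*W + 9 = W*c**2 + 9 = 9 + W*c**2)
-137 - 56*r(7, 0) = -137 - 56*(9 + 0*7**2) = -137 - 56*(9 + 0*49) = -137 - 56*(9 + 0) = -137 - 56*9 = -137 - 504 = -641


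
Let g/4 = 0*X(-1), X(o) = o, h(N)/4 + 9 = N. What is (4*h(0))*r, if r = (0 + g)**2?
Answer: 0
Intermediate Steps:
h(N) = -36 + 4*N
g = 0 (g = 4*(0*(-1)) = 4*0 = 0)
r = 0 (r = (0 + 0)**2 = 0**2 = 0)
(4*h(0))*r = (4*(-36 + 4*0))*0 = (4*(-36 + 0))*0 = (4*(-36))*0 = -144*0 = 0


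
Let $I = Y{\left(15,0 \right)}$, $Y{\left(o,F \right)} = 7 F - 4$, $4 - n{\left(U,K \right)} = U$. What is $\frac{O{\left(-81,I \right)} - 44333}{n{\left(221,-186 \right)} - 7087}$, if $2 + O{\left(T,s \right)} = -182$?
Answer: $\frac{4047}{664} \approx 6.0949$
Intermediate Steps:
$n{\left(U,K \right)} = 4 - U$
$Y{\left(o,F \right)} = -4 + 7 F$
$I = -4$ ($I = -4 + 7 \cdot 0 = -4 + 0 = -4$)
$O{\left(T,s \right)} = -184$ ($O{\left(T,s \right)} = -2 - 182 = -184$)
$\frac{O{\left(-81,I \right)} - 44333}{n{\left(221,-186 \right)} - 7087} = \frac{-184 - 44333}{\left(4 - 221\right) - 7087} = - \frac{44517}{\left(4 - 221\right) - 7087} = - \frac{44517}{-217 - 7087} = - \frac{44517}{-7304} = \left(-44517\right) \left(- \frac{1}{7304}\right) = \frac{4047}{664}$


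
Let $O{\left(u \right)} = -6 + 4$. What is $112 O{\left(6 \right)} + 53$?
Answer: $-171$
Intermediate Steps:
$O{\left(u \right)} = -2$
$112 O{\left(6 \right)} + 53 = 112 \left(-2\right) + 53 = -224 + 53 = -171$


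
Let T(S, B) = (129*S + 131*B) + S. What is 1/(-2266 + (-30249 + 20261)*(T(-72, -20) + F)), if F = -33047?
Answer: 1/449727410 ≈ 2.2236e-9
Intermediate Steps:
T(S, B) = 130*S + 131*B
1/(-2266 + (-30249 + 20261)*(T(-72, -20) + F)) = 1/(-2266 + (-30249 + 20261)*((130*(-72) + 131*(-20)) - 33047)) = 1/(-2266 - 9988*((-9360 - 2620) - 33047)) = 1/(-2266 - 9988*(-11980 - 33047)) = 1/(-2266 - 9988*(-45027)) = 1/(-2266 + 449729676) = 1/449727410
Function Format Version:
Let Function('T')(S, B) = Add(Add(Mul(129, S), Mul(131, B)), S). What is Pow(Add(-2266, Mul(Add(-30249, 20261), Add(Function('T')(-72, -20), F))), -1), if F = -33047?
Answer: Rational(1, 449727410) ≈ 2.2236e-9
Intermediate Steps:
Function('T')(S, B) = Add(Mul(130, S), Mul(131, B))
Pow(Add(-2266, Mul(Add(-30249, 20261), Add(Function('T')(-72, -20), F))), -1) = Pow(Add(-2266, Mul(Add(-30249, 20261), Add(Add(Mul(130, -72), Mul(131, -20)), -33047))), -1) = Pow(Add(-2266, Mul(-9988, Add(Add(-9360, -2620), -33047))), -1) = Pow(Add(-2266, Mul(-9988, Add(-11980, -33047))), -1) = Pow(Add(-2266, Mul(-9988, -45027)), -1) = Pow(Add(-2266, 449729676), -1) = Pow(449727410, -1) = Rational(1, 449727410)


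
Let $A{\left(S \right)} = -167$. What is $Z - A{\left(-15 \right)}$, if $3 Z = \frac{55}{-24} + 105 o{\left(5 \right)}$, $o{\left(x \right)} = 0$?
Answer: $\frac{11969}{72} \approx 166.24$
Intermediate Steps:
$Z = - \frac{55}{72}$ ($Z = \frac{\frac{55}{-24} + 105 \cdot 0}{3} = \frac{55 \left(- \frac{1}{24}\right) + 0}{3} = \frac{- \frac{55}{24} + 0}{3} = \frac{1}{3} \left(- \frac{55}{24}\right) = - \frac{55}{72} \approx -0.76389$)
$Z - A{\left(-15 \right)} = - \frac{55}{72} - -167 = - \frac{55}{72} + 167 = \frac{11969}{72}$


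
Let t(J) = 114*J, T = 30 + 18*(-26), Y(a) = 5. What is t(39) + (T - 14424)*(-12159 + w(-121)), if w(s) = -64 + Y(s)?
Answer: 181588362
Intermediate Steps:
T = -438 (T = 30 - 468 = -438)
w(s) = -59 (w(s) = -64 + 5 = -59)
t(39) + (T - 14424)*(-12159 + w(-121)) = 114*39 + (-438 - 14424)*(-12159 - 59) = 4446 - 14862*(-12218) = 4446 + 181583916 = 181588362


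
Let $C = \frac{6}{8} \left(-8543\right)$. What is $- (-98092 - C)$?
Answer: $\frac{366739}{4} \approx 91685.0$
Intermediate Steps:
$C = - \frac{25629}{4}$ ($C = 6 \cdot \frac{1}{8} \left(-8543\right) = \frac{3}{4} \left(-8543\right) = - \frac{25629}{4} \approx -6407.3$)
$- (-98092 - C) = - (-98092 - - \frac{25629}{4}) = - (-98092 + \frac{25629}{4}) = \left(-1\right) \left(- \frac{366739}{4}\right) = \frac{366739}{4}$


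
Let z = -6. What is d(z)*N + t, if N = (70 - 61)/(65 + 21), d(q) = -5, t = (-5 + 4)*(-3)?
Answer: 213/86 ≈ 2.4767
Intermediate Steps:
t = 3 (t = -1*(-3) = 3)
N = 9/86 ≈ 0.10465
d(z)*N + t = -5*9/86 + 3 = -45/86 + 3 = 213/86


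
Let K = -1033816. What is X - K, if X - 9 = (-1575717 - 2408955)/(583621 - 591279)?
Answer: 3960508261/3829 ≈ 1.0343e+6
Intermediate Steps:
X = 2026797/3829 (X = 9 + (-1575717 - 2408955)/(583621 - 591279) = 9 - 3984672/(-7658) = 9 - 3984672*(-1/7658) = 9 + 1992336/3829 = 2026797/3829 ≈ 529.33)
X - K = 2026797/3829 - 1*(-1033816) = 2026797/3829 + 1033816 = 3960508261/3829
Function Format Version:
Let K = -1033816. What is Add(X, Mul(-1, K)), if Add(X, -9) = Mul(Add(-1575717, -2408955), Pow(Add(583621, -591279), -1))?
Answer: Rational(3960508261, 3829) ≈ 1.0343e+6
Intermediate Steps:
X = Rational(2026797, 3829) (X = Add(9, Mul(Add(-1575717, -2408955), Pow(Add(583621, -591279), -1))) = Add(9, Mul(-3984672, Pow(-7658, -1))) = Add(9, Mul(-3984672, Rational(-1, 7658))) = Add(9, Rational(1992336, 3829)) = Rational(2026797, 3829) ≈ 529.33)
Add(X, Mul(-1, K)) = Add(Rational(2026797, 3829), Mul(-1, -1033816)) = Add(Rational(2026797, 3829), 1033816) = Rational(3960508261, 3829)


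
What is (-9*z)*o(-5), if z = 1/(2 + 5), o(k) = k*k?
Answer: -225/7 ≈ -32.143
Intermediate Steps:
o(k) = k**2
z = 1/7 ≈ 0.14286
(-9*z)*o(-5) = -9*1/7*(-5)**2 = -9/7*25 = -225/7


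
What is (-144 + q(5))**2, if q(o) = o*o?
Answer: 14161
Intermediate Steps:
q(o) = o**2
(-144 + q(5))**2 = (-144 + 5**2)**2 = (-144 + 25)**2 = (-119)**2 = 14161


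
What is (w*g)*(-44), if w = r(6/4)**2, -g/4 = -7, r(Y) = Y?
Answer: -2772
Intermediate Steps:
g = 28 (g = -4*(-7) = 28)
w = 9/4 (w = (6/4)**2 = (6*(1/4))**2 = (3/2)**2 = 9/4 ≈ 2.2500)
(w*g)*(-44) = ((9/4)*28)*(-44) = 63*(-44) = -2772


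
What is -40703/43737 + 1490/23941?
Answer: -909302393/1047107517 ≈ -0.86839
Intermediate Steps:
-40703/43737 + 1490/23941 = -909302393/1047107517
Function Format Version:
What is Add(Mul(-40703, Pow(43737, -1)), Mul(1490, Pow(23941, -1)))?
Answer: Rational(-909302393, 1047107517) ≈ -0.86839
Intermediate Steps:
Add(Mul(-40703, Pow(43737, -1)), Mul(1490, Pow(23941, -1))) = Add(Mul(-40703, Rational(1, 43737)), Mul(1490, Rational(1, 23941))) = Add(Rational(-40703, 43737), Rational(1490, 23941)) = Rational(-909302393, 1047107517)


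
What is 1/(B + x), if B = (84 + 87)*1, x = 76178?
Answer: 1/76349 ≈ 1.3098e-5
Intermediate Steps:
B = 171 (B = 171*1 = 171)
1/(B + x) = 1/(171 + 76178) = 1/76349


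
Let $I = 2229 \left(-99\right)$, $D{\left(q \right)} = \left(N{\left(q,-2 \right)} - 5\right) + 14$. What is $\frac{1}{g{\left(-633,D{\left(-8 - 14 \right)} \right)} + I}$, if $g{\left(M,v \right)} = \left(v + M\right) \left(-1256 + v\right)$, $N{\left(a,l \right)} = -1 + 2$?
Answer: $\frac{1}{555587} \approx 1.7999 \cdot 10^{-6}$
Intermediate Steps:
$N{\left(a,l \right)} = 1$
$D{\left(q \right)} = 10$ ($D{\left(q \right)} = \left(1 - 5\right) + 14 = -4 + 14 = 10$)
$g{\left(M,v \right)} = \left(-1256 + v\right) \left(M + v\right)$ ($g{\left(M,v \right)} = \left(M + v\right) \left(-1256 + v\right) = \left(-1256 + v\right) \left(M + v\right)$)
$I = -220671$
$\frac{1}{g{\left(-633,D{\left(-8 - 14 \right)} \right)} + I} = \frac{1}{\left(10^{2} - -795048 - 12560 - 6330\right) - 220671} = \frac{1}{\left(100 + 795048 - 12560 - 6330\right) - 220671} = \frac{1}{776258 - 220671} = \frac{1}{555587}$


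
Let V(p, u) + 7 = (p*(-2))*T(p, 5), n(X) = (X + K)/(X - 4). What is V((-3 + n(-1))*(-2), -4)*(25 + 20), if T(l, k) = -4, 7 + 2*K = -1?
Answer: 1125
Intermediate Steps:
K = -4 (K = -7/2 + (½)*(-1) = -7/2 - ½ = -4)
n(X) = 1 (n(X) = (X - 4)/(X - 4) = (-4 + X)/(-4 + X) = 1)
V(p, u) = -7 + 8*p (V(p, u) = -7 + (p*(-2))*(-4) = -7 - 2*p*(-4) = -7 + 8*p)
V((-3 + n(-1))*(-2), -4)*(25 + 20) = (-7 + 8*((-3 + 1)*(-2)))*(25 + 20) = (-7 + 8*(-2*(-2)))*45 = (-7 + 8*4)*45 = (-7 + 32)*45 = 25*45 = 1125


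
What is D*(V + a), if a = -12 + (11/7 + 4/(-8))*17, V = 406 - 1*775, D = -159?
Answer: 807561/14 ≈ 57683.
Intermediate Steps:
V = -369 (V = 406 - 775 = -369)
a = 87/14 (a = -12 + (11*(⅐) + 4*(-⅛))*17 = -12 + (11/7 - ½)*17 = -12 + (15/14)*17 = -12 + 255/14 = 87/14 ≈ 6.2143)
D*(V + a) = -159*(-369 + 87/14) = -159*(-5079/14) = 807561/14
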